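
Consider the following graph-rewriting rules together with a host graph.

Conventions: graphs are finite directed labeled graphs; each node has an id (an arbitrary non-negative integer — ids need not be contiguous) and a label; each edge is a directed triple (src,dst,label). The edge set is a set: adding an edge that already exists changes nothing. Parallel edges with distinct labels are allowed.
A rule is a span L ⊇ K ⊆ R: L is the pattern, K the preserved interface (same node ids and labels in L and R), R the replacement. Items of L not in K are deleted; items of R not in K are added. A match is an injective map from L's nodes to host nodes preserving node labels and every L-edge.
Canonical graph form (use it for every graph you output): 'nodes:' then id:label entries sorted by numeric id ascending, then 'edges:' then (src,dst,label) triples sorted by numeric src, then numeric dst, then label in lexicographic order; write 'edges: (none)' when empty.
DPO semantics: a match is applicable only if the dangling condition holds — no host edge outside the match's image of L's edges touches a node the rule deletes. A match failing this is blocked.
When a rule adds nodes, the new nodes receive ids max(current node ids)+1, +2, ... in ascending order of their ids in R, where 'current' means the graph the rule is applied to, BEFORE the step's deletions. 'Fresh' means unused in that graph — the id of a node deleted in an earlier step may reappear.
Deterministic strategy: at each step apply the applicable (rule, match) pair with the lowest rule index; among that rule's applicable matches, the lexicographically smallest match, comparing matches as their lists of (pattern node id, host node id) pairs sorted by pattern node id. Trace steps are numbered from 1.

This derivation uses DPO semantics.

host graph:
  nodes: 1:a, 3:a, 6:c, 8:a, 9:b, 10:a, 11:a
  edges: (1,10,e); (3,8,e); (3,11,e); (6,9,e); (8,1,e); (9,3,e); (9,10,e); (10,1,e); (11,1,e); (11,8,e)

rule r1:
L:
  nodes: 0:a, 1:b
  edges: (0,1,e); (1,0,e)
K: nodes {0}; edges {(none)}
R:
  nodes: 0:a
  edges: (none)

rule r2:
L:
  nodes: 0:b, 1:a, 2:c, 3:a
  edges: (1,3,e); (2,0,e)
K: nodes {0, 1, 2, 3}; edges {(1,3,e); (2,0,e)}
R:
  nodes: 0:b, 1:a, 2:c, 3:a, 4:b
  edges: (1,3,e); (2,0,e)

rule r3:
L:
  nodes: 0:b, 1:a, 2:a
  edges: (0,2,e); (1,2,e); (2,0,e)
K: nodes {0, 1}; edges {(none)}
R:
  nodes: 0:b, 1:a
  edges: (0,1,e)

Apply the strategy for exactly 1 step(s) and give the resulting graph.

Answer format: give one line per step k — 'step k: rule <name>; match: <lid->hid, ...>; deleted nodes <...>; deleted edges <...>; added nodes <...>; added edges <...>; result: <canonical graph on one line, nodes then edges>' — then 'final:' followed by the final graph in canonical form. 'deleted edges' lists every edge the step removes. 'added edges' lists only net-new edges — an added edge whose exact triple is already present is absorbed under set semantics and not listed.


step 1: rule r2; match: 0->9, 1->1, 2->6, 3->10; deleted nodes (none); deleted edges (none); added nodes 12; added edges (none); result: nodes: 1:a, 3:a, 6:c, 8:a, 9:b, 10:a, 11:a, 12:b edges: (1,10,e); (3,8,e); (3,11,e); (6,9,e); (8,1,e); (9,3,e); (9,10,e); (10,1,e); (11,1,e); (11,8,e)
final:
nodes: 1:a, 3:a, 6:c, 8:a, 9:b, 10:a, 11:a, 12:b
edges: (1,10,e); (3,8,e); (3,11,e); (6,9,e); (8,1,e); (9,3,e); (9,10,e); (10,1,e); (11,1,e); (11,8,e)


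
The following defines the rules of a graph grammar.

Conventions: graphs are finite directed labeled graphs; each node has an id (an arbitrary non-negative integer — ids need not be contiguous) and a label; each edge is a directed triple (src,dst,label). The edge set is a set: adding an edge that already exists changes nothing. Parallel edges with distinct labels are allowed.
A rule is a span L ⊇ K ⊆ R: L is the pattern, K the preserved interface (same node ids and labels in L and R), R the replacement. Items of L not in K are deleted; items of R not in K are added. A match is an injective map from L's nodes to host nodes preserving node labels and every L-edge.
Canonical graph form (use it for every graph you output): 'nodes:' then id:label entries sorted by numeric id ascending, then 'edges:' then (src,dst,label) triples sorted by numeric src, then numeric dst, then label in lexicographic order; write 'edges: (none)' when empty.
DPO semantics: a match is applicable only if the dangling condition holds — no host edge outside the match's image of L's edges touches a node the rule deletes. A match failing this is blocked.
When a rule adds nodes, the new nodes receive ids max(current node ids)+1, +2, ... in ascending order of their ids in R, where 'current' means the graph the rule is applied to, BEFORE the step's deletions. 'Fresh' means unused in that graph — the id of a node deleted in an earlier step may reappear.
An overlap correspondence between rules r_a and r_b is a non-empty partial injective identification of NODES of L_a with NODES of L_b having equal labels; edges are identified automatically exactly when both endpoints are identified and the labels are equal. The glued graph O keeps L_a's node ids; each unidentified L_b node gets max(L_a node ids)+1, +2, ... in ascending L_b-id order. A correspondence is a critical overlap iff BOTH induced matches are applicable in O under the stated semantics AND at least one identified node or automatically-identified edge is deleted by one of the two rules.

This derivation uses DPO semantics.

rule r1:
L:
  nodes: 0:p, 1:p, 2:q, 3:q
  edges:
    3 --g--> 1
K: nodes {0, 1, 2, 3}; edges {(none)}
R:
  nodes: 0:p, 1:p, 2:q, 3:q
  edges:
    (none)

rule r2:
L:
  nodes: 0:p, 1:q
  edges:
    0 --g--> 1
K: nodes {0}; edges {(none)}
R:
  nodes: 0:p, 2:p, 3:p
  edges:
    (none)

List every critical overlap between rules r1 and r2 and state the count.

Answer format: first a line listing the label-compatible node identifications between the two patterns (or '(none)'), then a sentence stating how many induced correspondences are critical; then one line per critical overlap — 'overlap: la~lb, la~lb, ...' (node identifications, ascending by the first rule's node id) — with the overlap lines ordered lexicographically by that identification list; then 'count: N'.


label-compatible node identifications between L(r1) and L(r2): 0~0, 1~0, 2~1, 3~1
3 of the induced correspondences are critical overlaps of r1 and r2.
overlap: 0~0, 2~1
overlap: 1~0, 2~1
overlap: 2~1
count: 3


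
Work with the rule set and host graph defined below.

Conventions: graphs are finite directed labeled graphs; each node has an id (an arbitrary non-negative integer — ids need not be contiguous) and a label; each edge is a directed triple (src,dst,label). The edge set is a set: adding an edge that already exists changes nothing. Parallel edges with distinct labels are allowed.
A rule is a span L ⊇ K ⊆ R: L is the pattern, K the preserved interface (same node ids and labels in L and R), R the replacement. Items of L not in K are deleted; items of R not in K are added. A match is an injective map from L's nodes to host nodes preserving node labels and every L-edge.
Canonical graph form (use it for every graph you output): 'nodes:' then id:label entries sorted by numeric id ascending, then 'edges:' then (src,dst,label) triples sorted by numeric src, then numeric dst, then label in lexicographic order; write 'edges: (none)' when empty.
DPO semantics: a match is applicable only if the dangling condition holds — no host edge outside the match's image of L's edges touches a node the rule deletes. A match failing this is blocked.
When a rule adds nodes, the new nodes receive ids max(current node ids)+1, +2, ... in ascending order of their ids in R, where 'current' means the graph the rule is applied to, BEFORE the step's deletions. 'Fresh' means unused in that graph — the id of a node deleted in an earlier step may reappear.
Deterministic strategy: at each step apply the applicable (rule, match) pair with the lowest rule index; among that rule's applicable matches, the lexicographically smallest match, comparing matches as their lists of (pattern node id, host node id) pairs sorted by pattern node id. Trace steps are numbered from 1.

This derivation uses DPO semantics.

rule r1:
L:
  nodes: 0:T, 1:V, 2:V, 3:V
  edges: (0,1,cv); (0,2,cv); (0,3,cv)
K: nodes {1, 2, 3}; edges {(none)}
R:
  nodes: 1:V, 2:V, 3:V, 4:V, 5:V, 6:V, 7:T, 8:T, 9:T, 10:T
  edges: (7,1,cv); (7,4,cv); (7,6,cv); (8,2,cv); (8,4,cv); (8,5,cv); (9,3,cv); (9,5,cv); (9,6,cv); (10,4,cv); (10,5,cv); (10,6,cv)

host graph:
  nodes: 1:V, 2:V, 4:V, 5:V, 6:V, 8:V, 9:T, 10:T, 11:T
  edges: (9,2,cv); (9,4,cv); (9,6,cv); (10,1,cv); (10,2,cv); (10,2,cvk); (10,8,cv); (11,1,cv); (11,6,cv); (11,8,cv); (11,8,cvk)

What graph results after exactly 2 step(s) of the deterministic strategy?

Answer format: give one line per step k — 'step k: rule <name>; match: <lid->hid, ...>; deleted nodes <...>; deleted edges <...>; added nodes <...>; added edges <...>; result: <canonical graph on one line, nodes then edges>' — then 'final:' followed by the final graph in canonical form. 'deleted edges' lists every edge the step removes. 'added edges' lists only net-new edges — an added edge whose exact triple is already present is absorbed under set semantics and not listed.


step 1: rule r1; match: 0->9, 1->2, 2->4, 3->6; deleted nodes 9; deleted edges (9,2,cv); (9,4,cv); (9,6,cv); added nodes 12, 13, 14, 15, 16, 17, 18; added edges (15,2,cv); (15,12,cv); (15,14,cv); (16,4,cv); (16,12,cv); (16,13,cv); (17,6,cv); (17,13,cv); (17,14,cv); (18,12,cv); (18,13,cv); (18,14,cv); result: nodes: 1:V, 2:V, 4:V, 5:V, 6:V, 8:V, 10:T, 11:T, 12:V, 13:V, 14:V, 15:T, 16:T, 17:T, 18:T edges: (10,1,cv); (10,2,cv); (10,2,cvk); (10,8,cv); (11,1,cv); (11,6,cv); (11,8,cv); (11,8,cvk); (15,2,cv); (15,12,cv); (15,14,cv); (16,4,cv); (16,12,cv); (16,13,cv); (17,6,cv); (17,13,cv); (17,14,cv); (18,12,cv); (18,13,cv); (18,14,cv)
step 2: rule r1; match: 0->15, 1->2, 2->12, 3->14; deleted nodes 15; deleted edges (15,2,cv); (15,12,cv); (15,14,cv); added nodes 19, 20, 21, 22, 23, 24, 25; added edges (22,2,cv); (22,19,cv); (22,21,cv); (23,12,cv); (23,19,cv); (23,20,cv); (24,14,cv); (24,20,cv); (24,21,cv); (25,19,cv); (25,20,cv); (25,21,cv); result: nodes: 1:V, 2:V, 4:V, 5:V, 6:V, 8:V, 10:T, 11:T, 12:V, 13:V, 14:V, 16:T, 17:T, 18:T, 19:V, 20:V, 21:V, 22:T, 23:T, 24:T, 25:T edges: (10,1,cv); (10,2,cv); (10,2,cvk); (10,8,cv); (11,1,cv); (11,6,cv); (11,8,cv); (11,8,cvk); (16,4,cv); (16,12,cv); (16,13,cv); (17,6,cv); (17,13,cv); (17,14,cv); (18,12,cv); (18,13,cv); (18,14,cv); (22,2,cv); (22,19,cv); (22,21,cv); (23,12,cv); (23,19,cv); (23,20,cv); (24,14,cv); (24,20,cv); (24,21,cv); (25,19,cv); (25,20,cv); (25,21,cv)
final:
nodes: 1:V, 2:V, 4:V, 5:V, 6:V, 8:V, 10:T, 11:T, 12:V, 13:V, 14:V, 16:T, 17:T, 18:T, 19:V, 20:V, 21:V, 22:T, 23:T, 24:T, 25:T
edges: (10,1,cv); (10,2,cv); (10,2,cvk); (10,8,cv); (11,1,cv); (11,6,cv); (11,8,cv); (11,8,cvk); (16,4,cv); (16,12,cv); (16,13,cv); (17,6,cv); (17,13,cv); (17,14,cv); (18,12,cv); (18,13,cv); (18,14,cv); (22,2,cv); (22,19,cv); (22,21,cv); (23,12,cv); (23,19,cv); (23,20,cv); (24,14,cv); (24,20,cv); (24,21,cv); (25,19,cv); (25,20,cv); (25,21,cv)


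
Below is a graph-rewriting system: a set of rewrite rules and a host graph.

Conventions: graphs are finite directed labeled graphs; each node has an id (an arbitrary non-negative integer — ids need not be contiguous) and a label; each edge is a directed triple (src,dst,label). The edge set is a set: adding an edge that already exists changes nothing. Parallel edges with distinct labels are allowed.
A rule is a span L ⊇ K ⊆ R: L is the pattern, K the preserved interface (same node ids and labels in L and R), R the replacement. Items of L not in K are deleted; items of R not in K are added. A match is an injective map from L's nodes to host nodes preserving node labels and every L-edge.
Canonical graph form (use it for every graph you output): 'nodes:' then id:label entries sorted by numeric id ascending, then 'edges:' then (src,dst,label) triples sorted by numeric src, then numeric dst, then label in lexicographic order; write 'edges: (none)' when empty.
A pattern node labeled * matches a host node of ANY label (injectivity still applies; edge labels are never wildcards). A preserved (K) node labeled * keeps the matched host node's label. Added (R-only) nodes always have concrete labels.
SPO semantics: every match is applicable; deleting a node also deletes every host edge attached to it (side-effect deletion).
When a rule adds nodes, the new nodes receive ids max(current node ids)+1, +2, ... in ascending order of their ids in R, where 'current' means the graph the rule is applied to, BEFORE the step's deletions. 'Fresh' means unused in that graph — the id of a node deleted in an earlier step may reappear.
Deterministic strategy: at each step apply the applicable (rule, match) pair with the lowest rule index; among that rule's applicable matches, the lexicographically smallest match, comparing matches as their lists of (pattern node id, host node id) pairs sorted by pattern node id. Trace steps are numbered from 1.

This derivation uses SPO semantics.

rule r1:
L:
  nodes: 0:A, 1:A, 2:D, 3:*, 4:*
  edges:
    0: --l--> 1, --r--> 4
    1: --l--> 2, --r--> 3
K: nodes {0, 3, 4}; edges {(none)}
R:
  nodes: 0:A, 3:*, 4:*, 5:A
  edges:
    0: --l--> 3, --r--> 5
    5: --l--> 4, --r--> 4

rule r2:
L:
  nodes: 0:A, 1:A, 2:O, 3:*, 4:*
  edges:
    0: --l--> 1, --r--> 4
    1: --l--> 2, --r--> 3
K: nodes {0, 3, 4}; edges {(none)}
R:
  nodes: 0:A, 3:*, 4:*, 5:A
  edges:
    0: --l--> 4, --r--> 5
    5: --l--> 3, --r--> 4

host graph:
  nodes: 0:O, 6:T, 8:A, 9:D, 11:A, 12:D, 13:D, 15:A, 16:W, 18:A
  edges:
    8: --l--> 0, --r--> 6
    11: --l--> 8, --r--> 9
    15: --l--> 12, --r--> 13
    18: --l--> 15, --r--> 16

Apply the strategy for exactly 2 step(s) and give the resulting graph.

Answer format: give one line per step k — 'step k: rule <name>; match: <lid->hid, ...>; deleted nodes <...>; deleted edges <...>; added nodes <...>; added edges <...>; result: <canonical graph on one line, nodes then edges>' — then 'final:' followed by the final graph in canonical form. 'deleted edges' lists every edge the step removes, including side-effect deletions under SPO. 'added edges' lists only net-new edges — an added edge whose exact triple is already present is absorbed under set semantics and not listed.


step 1: rule r1; match: 0->18, 1->15, 2->12, 3->13, 4->16; deleted nodes 12, 15; deleted edges (15,12,l); (15,13,r); (18,15,l); (18,16,r); added nodes 19; added edges (18,13,l); (18,19,r); (19,16,l); (19,16,r); result: nodes: 0:O, 6:T, 8:A, 9:D, 11:A, 13:D, 16:W, 18:A, 19:A edges: (8,0,l); (8,6,r); (11,8,l); (11,9,r); (18,13,l); (18,19,r); (19,16,l); (19,16,r)
step 2: rule r2; match: 0->11, 1->8, 2->0, 3->6, 4->9; deleted nodes 0, 8; deleted edges (8,0,l); (8,6,r); (11,8,l); (11,9,r); added nodes 20; added edges (11,9,l); (11,20,r); (20,6,l); (20,9,r); result: nodes: 6:T, 9:D, 11:A, 13:D, 16:W, 18:A, 19:A, 20:A edges: (11,9,l); (11,20,r); (18,13,l); (18,19,r); (19,16,l); (19,16,r); (20,6,l); (20,9,r)
final:
nodes: 6:T, 9:D, 11:A, 13:D, 16:W, 18:A, 19:A, 20:A
edges: (11,9,l); (11,20,r); (18,13,l); (18,19,r); (19,16,l); (19,16,r); (20,6,l); (20,9,r)


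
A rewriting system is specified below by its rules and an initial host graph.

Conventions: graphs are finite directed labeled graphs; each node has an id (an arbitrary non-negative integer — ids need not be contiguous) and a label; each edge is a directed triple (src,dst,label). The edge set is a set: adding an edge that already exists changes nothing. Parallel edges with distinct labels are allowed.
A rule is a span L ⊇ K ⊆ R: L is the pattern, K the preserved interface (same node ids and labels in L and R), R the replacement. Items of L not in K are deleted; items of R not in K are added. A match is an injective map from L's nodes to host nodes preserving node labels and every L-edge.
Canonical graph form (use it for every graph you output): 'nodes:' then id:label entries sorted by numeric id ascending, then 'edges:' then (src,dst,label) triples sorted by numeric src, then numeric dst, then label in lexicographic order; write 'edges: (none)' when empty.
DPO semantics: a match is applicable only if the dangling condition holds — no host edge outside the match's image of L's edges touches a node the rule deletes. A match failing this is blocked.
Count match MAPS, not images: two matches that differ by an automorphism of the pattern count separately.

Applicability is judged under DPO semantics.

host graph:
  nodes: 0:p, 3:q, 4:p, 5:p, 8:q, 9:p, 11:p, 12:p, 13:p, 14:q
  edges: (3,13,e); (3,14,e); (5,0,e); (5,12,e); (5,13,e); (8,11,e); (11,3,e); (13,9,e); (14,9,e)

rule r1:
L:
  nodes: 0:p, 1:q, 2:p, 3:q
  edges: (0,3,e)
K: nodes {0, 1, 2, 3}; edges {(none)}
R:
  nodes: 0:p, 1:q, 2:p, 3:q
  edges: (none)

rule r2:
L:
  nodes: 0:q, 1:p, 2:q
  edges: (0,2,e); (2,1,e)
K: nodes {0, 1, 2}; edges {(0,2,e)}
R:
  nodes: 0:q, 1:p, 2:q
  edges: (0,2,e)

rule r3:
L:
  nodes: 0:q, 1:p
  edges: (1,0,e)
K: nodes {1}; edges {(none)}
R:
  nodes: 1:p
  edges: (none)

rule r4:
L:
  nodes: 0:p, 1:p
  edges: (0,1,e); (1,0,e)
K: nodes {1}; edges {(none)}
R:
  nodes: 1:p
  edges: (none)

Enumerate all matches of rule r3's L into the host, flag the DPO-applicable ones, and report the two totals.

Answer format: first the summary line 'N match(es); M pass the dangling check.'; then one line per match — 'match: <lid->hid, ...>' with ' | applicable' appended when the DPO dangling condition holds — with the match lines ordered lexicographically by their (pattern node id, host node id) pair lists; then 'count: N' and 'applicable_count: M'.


1 match(es); 0 pass the dangling check.
match: 0->3, 1->11
count: 1
applicable_count: 0


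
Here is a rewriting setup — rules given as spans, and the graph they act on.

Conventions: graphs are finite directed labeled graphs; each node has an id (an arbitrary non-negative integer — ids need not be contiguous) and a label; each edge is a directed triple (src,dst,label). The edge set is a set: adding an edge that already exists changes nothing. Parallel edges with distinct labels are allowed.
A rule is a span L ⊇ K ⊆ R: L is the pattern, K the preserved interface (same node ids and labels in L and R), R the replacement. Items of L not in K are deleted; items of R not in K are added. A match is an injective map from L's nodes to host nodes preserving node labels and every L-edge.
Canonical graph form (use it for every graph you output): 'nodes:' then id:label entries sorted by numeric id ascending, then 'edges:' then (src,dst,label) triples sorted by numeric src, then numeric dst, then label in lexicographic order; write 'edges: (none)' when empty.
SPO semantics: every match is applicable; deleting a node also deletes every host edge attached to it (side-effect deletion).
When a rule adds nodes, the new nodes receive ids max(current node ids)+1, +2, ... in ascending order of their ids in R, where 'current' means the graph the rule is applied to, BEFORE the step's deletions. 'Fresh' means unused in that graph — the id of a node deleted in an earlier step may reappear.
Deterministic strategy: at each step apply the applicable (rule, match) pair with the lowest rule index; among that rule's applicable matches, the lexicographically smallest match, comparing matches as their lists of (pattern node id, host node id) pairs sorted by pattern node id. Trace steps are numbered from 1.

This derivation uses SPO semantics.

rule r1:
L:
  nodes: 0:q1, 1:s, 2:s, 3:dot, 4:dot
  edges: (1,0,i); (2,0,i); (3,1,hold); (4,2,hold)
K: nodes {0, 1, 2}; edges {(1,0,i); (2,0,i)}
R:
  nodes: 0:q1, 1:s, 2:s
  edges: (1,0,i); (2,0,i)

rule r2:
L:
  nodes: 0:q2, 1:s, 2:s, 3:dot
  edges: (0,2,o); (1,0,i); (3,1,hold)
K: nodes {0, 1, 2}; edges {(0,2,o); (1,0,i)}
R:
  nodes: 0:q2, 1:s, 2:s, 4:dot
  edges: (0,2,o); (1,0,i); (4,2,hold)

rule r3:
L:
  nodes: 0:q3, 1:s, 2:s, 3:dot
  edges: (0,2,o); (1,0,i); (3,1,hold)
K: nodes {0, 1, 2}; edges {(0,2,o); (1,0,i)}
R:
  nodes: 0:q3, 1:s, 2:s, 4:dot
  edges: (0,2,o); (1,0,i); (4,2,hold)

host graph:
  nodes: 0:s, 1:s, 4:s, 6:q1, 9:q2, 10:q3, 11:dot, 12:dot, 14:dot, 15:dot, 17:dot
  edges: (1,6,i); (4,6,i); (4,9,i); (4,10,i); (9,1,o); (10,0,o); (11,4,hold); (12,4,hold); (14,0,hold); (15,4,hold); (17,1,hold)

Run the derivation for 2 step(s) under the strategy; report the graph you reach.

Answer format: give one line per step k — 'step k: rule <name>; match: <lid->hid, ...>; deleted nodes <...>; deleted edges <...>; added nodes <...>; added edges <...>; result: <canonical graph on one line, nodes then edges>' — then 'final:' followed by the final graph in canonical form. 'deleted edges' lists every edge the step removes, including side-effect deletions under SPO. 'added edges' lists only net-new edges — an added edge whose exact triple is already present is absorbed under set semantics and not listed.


step 1: rule r1; match: 0->6, 1->1, 2->4, 3->17, 4->11; deleted nodes 11, 17; deleted edges (11,4,hold); (17,1,hold); added nodes (none); added edges (none); result: nodes: 0:s, 1:s, 4:s, 6:q1, 9:q2, 10:q3, 12:dot, 14:dot, 15:dot edges: (1,6,i); (4,6,i); (4,9,i); (4,10,i); (9,1,o); (10,0,o); (12,4,hold); (14,0,hold); (15,4,hold)
step 2: rule r2; match: 0->9, 1->4, 2->1, 3->12; deleted nodes 12; deleted edges (12,4,hold); added nodes 16; added edges (16,1,hold); result: nodes: 0:s, 1:s, 4:s, 6:q1, 9:q2, 10:q3, 14:dot, 15:dot, 16:dot edges: (1,6,i); (4,6,i); (4,9,i); (4,10,i); (9,1,o); (10,0,o); (14,0,hold); (15,4,hold); (16,1,hold)
final:
nodes: 0:s, 1:s, 4:s, 6:q1, 9:q2, 10:q3, 14:dot, 15:dot, 16:dot
edges: (1,6,i); (4,6,i); (4,9,i); (4,10,i); (9,1,o); (10,0,o); (14,0,hold); (15,4,hold); (16,1,hold)


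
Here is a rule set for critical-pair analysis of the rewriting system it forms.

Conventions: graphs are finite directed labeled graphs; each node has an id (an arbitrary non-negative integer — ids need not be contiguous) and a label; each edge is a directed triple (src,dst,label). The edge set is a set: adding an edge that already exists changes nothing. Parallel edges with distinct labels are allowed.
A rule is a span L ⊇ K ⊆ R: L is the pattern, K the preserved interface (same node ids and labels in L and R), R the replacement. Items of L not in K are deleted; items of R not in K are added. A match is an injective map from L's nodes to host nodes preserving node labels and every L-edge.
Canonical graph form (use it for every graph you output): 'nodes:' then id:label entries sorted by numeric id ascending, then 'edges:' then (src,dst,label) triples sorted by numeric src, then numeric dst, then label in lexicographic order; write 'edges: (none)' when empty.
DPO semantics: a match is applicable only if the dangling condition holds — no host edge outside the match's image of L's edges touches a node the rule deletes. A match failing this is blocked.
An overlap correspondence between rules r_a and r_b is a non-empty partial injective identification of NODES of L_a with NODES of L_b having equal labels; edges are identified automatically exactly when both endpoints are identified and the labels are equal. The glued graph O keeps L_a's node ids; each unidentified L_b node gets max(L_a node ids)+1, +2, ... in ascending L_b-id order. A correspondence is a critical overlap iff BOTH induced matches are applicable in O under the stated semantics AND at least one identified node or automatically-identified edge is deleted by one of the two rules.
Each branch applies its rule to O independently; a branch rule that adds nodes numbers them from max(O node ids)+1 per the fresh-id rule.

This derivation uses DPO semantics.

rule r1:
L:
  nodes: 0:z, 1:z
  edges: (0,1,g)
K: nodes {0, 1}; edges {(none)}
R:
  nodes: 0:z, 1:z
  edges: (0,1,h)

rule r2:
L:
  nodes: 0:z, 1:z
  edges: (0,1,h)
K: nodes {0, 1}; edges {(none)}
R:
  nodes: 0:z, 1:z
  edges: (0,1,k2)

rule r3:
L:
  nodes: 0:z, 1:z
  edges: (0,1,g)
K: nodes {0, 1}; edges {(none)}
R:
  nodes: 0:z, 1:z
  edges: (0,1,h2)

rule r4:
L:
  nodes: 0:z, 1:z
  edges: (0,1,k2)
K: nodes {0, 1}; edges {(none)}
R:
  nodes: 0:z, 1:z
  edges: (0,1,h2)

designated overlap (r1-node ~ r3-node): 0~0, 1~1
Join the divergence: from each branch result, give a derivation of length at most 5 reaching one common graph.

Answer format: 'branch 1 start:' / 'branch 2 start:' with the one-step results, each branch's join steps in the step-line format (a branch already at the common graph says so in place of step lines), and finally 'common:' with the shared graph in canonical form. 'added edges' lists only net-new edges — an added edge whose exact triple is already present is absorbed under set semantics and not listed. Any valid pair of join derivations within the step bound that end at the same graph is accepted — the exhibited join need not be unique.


branch 1 start:
nodes: 0:z, 1:z
edges: (0,1,h)
branch 2 start:
nodes: 0:z, 1:z
edges: (0,1,h2)
branch 1 step 1: rule r2; match: 0->0, 1->1; deleted nodes (none); deleted edges (0,1,h); added nodes (none); added edges (0,1,k2); result: nodes: 0:z, 1:z edges: (0,1,k2)
branch 1 step 2: rule r4; match: 0->0, 1->1; deleted nodes (none); deleted edges (0,1,k2); added nodes (none); added edges (0,1,h2); result: nodes: 0:z, 1:z edges: (0,1,h2)
branch 2: already at the common graph (0 steps)
common:
nodes: 0:z, 1:z
edges: (0,1,h2)


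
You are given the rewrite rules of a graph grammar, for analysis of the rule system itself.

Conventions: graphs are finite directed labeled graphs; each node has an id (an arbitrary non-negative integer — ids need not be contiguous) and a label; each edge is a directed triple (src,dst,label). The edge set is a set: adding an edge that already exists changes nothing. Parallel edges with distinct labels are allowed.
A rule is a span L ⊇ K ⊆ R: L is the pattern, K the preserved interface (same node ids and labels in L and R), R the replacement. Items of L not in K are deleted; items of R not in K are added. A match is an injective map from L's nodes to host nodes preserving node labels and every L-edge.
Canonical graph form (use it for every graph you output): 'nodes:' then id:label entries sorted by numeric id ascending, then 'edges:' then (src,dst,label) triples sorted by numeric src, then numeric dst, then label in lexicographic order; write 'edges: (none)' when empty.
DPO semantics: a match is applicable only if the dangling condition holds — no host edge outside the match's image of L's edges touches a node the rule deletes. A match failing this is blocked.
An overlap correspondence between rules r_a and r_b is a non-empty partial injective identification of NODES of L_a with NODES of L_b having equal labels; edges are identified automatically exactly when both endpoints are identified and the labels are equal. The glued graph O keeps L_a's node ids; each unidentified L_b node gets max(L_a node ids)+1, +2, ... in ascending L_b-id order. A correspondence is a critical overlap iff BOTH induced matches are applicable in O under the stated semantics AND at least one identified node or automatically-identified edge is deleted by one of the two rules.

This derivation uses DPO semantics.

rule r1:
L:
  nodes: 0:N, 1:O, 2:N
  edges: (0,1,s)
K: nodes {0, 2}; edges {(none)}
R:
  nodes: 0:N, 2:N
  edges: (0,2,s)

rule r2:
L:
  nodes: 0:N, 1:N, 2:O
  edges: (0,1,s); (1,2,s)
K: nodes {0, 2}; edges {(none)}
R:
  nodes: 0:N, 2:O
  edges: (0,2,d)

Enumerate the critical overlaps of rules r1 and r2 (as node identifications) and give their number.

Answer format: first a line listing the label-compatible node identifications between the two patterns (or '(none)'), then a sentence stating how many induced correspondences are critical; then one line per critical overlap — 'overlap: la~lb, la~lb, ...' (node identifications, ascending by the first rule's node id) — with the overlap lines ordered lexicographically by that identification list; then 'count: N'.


label-compatible node identifications between L(r1) and L(r2): 0~0, 0~1, 1~2, 2~0, 2~1
4 of the induced correspondences are critical overlaps of r1 and r2.
overlap: 0~0, 2~1
overlap: 0~1, 1~2
overlap: 0~1, 1~2, 2~0
overlap: 2~1
count: 4


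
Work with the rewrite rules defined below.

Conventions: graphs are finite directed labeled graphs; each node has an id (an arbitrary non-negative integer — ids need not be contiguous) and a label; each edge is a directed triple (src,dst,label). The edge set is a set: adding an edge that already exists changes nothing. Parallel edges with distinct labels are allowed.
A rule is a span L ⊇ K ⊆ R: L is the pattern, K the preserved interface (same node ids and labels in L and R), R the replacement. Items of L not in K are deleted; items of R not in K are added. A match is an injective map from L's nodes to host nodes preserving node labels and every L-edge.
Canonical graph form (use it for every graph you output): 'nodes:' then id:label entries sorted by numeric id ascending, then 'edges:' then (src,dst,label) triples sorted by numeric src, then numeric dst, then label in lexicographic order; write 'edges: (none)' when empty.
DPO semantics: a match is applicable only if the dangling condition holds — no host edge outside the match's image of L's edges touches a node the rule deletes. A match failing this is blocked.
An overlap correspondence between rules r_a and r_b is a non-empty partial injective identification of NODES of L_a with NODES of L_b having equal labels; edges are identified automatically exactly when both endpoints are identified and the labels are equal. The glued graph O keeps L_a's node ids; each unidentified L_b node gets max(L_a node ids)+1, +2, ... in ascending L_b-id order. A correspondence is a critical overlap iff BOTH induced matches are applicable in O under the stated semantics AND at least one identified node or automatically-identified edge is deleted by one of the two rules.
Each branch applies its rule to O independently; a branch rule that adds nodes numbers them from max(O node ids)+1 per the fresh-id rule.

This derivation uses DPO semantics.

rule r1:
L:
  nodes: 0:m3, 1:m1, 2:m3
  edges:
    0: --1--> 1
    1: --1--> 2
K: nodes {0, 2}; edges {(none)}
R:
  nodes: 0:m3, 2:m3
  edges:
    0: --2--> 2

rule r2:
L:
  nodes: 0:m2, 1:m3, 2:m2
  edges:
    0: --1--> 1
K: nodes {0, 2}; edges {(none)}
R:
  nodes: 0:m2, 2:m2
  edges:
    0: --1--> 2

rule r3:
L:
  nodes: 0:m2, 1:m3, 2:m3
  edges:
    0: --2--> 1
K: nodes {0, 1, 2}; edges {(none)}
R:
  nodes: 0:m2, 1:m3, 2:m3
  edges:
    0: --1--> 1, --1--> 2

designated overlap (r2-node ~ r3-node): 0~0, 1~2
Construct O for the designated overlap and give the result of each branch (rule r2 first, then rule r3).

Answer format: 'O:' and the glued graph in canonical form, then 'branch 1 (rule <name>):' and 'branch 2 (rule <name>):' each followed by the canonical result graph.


O:
nodes: 0:m2, 1:m3, 2:m2, 3:m3
edges: (0,1,1); (0,3,2)
branch 1 (rule r2):
nodes: 0:m2, 2:m2, 3:m3
edges: (0,2,1); (0,3,2)
branch 2 (rule r3):
nodes: 0:m2, 1:m3, 2:m2, 3:m3
edges: (0,1,1); (0,3,1)


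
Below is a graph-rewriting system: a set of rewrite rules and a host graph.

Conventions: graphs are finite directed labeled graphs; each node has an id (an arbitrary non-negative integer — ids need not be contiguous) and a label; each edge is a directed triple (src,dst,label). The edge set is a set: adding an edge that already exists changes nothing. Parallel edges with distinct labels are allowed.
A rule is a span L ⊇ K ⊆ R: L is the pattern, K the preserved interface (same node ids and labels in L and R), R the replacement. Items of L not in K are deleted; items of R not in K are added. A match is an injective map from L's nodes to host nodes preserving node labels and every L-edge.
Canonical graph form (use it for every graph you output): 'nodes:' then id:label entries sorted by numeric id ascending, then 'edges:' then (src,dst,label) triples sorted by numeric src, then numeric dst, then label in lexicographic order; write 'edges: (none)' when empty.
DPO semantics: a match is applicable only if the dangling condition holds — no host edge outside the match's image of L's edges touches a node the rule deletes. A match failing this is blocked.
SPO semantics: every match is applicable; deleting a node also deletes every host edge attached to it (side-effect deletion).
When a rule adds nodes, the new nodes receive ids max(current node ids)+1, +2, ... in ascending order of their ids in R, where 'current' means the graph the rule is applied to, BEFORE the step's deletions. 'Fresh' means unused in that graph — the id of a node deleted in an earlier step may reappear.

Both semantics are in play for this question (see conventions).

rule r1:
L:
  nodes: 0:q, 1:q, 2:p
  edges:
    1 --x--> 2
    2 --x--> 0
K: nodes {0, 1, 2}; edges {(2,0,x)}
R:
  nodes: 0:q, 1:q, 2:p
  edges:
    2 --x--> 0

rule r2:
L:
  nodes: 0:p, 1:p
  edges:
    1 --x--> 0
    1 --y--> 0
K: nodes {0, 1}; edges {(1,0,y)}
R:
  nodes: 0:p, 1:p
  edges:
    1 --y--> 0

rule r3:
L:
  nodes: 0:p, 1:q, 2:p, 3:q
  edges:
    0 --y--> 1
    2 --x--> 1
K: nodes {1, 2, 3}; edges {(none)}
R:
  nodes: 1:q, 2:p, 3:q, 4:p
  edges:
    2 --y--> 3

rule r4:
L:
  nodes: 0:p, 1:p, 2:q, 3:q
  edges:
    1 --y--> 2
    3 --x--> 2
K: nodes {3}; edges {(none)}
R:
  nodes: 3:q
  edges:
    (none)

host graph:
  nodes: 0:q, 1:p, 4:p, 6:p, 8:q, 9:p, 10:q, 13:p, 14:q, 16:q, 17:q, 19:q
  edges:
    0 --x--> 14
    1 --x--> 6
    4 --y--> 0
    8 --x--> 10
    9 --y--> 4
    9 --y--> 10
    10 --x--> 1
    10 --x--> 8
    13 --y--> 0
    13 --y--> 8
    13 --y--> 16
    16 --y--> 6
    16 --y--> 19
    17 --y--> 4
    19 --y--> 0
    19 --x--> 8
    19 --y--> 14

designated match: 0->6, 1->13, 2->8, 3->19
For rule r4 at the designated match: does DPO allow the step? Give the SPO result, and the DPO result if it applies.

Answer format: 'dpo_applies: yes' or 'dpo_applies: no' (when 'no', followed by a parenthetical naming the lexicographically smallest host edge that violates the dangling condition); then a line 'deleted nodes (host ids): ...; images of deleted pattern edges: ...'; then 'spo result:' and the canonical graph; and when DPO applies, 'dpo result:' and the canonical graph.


dpo_applies: no
(the rule deletes node 6, which keeps host edge (1,6,x) outside the match image — the dangling condition fails, DPO blocks; SPO proceeds and side-deletes such edges)
deleted nodes (host ids): 6, 8, 13; images of deleted pattern edges: (13,8,y); (19,8,x)
spo result:
nodes: 0:q, 1:p, 4:p, 9:p, 10:q, 14:q, 16:q, 17:q, 19:q
edges: (0,14,x); (4,0,y); (9,4,y); (9,10,y); (10,1,x); (16,19,y); (17,4,y); (19,0,y); (19,14,y)


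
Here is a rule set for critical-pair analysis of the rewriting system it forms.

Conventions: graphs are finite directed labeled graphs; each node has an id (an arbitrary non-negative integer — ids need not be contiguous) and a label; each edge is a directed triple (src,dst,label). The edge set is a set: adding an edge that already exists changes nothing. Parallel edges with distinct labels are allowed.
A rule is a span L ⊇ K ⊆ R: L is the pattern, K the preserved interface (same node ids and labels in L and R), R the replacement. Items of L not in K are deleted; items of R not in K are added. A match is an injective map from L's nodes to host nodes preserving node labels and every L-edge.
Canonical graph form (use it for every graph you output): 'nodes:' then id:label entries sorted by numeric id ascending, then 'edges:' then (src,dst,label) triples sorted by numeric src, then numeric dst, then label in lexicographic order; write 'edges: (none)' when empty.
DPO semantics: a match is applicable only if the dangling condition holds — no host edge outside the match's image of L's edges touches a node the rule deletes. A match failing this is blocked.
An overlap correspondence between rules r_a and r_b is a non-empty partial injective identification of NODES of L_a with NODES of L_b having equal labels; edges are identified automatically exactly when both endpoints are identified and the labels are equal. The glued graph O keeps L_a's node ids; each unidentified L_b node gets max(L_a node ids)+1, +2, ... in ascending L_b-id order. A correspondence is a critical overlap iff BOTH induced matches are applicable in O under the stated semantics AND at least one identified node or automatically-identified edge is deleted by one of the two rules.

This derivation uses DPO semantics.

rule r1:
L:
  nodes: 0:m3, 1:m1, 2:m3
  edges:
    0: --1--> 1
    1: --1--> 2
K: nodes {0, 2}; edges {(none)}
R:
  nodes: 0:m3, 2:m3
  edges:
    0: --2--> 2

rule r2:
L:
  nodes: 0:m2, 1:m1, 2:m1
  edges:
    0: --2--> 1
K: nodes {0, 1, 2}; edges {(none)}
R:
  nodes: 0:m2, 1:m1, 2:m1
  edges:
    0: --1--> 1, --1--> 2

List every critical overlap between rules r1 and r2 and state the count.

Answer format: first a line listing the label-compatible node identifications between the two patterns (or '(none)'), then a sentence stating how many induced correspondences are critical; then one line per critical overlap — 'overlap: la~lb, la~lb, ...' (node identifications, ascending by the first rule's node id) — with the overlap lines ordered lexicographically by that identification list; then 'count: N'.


label-compatible node identifications between L(r1) and L(r2): 1~1, 1~2
1 of the induced correspondences is a critical overlap of r1 and r2.
overlap: 1~2
count: 1


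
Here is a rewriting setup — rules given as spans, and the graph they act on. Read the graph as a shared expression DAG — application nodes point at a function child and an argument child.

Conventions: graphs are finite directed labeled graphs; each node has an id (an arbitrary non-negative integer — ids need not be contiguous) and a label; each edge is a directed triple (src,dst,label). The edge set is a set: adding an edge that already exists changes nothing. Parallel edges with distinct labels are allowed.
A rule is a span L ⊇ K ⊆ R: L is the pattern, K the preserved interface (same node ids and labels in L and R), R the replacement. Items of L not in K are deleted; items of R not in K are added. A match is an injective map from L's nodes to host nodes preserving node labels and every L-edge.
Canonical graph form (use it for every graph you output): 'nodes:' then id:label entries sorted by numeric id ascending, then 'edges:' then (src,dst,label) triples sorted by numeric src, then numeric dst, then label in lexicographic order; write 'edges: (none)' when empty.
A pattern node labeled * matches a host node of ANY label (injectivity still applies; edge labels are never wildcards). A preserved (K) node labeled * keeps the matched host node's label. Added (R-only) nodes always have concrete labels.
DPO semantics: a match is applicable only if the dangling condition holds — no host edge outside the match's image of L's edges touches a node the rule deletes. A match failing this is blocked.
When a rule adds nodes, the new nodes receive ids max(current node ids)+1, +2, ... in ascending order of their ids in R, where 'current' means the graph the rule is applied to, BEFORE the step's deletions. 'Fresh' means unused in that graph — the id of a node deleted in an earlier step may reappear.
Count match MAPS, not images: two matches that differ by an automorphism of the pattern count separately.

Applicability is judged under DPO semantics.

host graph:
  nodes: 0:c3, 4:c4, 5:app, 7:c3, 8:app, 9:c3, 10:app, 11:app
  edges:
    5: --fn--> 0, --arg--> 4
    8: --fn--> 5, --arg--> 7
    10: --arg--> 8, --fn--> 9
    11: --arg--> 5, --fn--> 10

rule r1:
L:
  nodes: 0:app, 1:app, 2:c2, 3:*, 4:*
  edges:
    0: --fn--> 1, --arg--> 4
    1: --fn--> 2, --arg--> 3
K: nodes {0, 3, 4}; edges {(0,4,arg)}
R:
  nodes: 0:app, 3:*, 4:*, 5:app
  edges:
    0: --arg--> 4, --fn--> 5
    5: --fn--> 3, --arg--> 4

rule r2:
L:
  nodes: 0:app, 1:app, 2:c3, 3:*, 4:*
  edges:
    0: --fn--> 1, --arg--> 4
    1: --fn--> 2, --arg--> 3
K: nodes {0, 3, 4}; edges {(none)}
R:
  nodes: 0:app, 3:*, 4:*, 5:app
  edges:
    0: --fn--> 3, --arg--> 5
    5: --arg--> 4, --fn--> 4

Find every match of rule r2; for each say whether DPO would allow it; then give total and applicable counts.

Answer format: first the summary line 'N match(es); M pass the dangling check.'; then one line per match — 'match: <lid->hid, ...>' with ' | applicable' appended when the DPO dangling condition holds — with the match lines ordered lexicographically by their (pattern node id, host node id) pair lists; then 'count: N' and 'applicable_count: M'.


2 match(es); 1 pass the dangling check.
match: 0->8, 1->5, 2->0, 3->4, 4->7
match: 0->11, 1->10, 2->9, 3->8, 4->5 | applicable
count: 2
applicable_count: 1
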